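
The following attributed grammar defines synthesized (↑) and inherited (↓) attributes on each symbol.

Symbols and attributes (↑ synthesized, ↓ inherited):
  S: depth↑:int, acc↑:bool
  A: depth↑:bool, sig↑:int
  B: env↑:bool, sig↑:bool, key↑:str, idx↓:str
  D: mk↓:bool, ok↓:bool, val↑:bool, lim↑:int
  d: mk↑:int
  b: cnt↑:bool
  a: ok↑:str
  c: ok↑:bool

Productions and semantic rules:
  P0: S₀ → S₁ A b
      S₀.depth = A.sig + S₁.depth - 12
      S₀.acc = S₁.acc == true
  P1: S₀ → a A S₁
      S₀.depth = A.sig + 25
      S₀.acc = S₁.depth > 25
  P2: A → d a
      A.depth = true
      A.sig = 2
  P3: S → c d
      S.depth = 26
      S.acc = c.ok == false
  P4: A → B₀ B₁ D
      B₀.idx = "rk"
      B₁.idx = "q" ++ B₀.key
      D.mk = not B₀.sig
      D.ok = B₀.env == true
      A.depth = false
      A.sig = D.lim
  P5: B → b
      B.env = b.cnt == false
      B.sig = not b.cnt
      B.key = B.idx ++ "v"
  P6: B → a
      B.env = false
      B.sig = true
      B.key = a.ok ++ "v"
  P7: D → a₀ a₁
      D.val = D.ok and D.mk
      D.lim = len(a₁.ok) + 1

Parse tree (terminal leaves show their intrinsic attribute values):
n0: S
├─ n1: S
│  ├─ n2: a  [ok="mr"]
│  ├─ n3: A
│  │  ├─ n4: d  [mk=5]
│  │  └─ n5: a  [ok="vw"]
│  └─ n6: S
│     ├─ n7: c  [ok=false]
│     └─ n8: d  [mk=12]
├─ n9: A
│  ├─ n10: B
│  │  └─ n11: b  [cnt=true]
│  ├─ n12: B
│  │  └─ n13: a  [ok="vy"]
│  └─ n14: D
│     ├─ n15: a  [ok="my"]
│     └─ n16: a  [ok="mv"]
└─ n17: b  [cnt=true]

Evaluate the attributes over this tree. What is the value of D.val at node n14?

false

1. n2.ok = "mr"  [terminal]
2. n4.mk = 5  [terminal]
3. n5.ok = "vw"  [terminal]
4. n3.depth = true  [true]
5. n3.sig = 2  [2]
6. n7.ok = false  [terminal]
7. n8.mk = 12  [terminal]
8. n6.depth = 26  [26]
9. n6.acc = true  [c.ok == false]
10. n1.depth = 27  [A.sig + 25]
11. n1.acc = true  [S₁.depth > 25]
12. n10.idx = "rk"  ["rk"]
13. n11.cnt = true  [terminal]
14. n10.env = false  [b.cnt == false]
15. n10.sig = false  [not b.cnt]
16. n10.key = "rkv"  [B.idx ++ "v"]
17. n12.idx = "qrkv"  ["q" ++ B₀.key]
18. n13.ok = "vy"  [terminal]
19. n12.env = false  [false]
20. n12.sig = true  [true]
21. n12.key = "vyv"  [a.ok ++ "v"]
22. n14.mk = true  [not B₀.sig]
23. n14.ok = false  [B₀.env == true]
24. n15.ok = "my"  [terminal]
25. n16.ok = "mv"  [terminal]
26. n14.val = false  [D.ok and D.mk]
27. n14.lim = 3  [len(a₁.ok) + 1]
28. n9.depth = false  [false]
29. n9.sig = 3  [D.lim]
30. n17.cnt = true  [terminal]
31. n0.depth = 18  [A.sig + S₁.depth - 12]
32. n0.acc = true  [S₁.acc == true]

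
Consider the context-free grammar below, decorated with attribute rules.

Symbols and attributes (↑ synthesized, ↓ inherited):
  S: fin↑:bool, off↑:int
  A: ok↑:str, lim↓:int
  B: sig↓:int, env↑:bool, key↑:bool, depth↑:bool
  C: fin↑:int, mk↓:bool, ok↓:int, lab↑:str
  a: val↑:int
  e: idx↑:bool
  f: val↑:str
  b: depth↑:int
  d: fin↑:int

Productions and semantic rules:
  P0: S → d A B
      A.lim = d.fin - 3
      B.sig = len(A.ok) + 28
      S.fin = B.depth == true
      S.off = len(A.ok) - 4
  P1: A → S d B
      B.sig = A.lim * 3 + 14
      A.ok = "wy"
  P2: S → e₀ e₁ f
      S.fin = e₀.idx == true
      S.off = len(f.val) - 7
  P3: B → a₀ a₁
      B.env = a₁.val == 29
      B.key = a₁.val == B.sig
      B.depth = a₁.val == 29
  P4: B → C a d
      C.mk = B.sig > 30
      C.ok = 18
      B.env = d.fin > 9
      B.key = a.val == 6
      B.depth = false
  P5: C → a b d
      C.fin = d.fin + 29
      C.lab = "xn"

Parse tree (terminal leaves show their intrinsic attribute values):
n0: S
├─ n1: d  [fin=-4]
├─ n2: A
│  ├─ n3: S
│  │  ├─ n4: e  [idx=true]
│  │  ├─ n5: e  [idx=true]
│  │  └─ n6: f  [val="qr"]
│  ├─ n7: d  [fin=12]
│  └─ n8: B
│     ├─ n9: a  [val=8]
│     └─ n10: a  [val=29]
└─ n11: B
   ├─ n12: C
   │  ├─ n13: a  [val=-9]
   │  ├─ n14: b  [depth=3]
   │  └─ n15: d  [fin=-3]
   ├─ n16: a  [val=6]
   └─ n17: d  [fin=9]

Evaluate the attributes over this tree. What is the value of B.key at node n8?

false

1. n1.fin = -4  [terminal]
2. n2.lim = -7  [d.fin - 3]
3. n4.idx = true  [terminal]
4. n5.idx = true  [terminal]
5. n6.val = "qr"  [terminal]
6. n3.fin = true  [e₀.idx == true]
7. n3.off = -5  [len(f.val) - 7]
8. n7.fin = 12  [terminal]
9. n8.sig = -7  [A.lim * 3 + 14]
10. n9.val = 8  [terminal]
11. n10.val = 29  [terminal]
12. n8.env = true  [a₁.val == 29]
13. n8.key = false  [a₁.val == B.sig]
14. n8.depth = true  [a₁.val == 29]
15. n2.ok = "wy"  ["wy"]
16. n11.sig = 30  [len(A.ok) + 28]
17. n12.mk = false  [B.sig > 30]
18. n12.ok = 18  [18]
19. n13.val = -9  [terminal]
20. n14.depth = 3  [terminal]
21. n15.fin = -3  [terminal]
22. n12.fin = 26  [d.fin + 29]
23. n12.lab = "xn"  ["xn"]
24. n16.val = 6  [terminal]
25. n17.fin = 9  [terminal]
26. n11.env = false  [d.fin > 9]
27. n11.key = true  [a.val == 6]
28. n11.depth = false  [false]
29. n0.fin = false  [B.depth == true]
30. n0.off = -2  [len(A.ok) - 4]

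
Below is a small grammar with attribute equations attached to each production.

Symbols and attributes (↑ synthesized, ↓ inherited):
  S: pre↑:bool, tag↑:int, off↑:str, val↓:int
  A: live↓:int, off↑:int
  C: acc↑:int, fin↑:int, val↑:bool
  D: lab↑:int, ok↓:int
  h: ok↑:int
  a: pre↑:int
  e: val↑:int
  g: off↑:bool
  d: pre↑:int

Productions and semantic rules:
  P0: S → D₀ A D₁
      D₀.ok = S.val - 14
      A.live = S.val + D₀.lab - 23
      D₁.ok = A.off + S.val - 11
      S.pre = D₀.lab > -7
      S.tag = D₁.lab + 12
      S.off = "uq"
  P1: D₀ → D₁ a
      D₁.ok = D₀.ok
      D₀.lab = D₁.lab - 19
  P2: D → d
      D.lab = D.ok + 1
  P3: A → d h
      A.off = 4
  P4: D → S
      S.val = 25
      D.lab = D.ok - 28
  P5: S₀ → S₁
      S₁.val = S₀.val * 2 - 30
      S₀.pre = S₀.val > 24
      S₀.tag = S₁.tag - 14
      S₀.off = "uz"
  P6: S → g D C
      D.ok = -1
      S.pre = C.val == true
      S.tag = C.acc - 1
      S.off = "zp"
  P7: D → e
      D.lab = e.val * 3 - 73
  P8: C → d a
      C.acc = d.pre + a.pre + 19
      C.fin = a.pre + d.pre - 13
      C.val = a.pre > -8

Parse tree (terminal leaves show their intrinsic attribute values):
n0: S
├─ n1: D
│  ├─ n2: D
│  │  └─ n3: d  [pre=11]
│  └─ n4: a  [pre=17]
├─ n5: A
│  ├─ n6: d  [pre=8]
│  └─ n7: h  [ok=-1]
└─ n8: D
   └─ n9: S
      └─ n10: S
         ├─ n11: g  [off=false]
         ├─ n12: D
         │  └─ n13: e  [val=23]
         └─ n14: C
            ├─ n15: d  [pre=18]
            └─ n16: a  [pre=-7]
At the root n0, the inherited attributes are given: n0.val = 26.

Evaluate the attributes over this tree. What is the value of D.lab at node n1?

1. n0.val = 26  [given at root]
2. n1.ok = 12  [S.val - 14]
3. n2.ok = 12  [D₀.ok]
4. n3.pre = 11  [terminal]
5. n2.lab = 13  [D.ok + 1]
6. n4.pre = 17  [terminal]
7. n1.lab = -6  [D₁.lab - 19]
8. n5.live = -3  [S.val + D₀.lab - 23]
9. n6.pre = 8  [terminal]
10. n7.ok = -1  [terminal]
11. n5.off = 4  [4]
12. n8.ok = 19  [A.off + S.val - 11]
13. n9.val = 25  [25]
14. n10.val = 20  [S₀.val * 2 - 30]
15. n11.off = false  [terminal]
16. n12.ok = -1  [-1]
17. n13.val = 23  [terminal]
18. n12.lab = -4  [e.val * 3 - 73]
19. n15.pre = 18  [terminal]
20. n16.pre = -7  [terminal]
21. n14.acc = 30  [d.pre + a.pre + 19]
22. n14.fin = -2  [a.pre + d.pre - 13]
23. n14.val = true  [a.pre > -8]
24. n10.pre = true  [C.val == true]
25. n10.tag = 29  [C.acc - 1]
26. n10.off = "zp"  ["zp"]
27. n9.pre = true  [S₀.val > 24]
28. n9.tag = 15  [S₁.tag - 14]
29. n9.off = "uz"  ["uz"]
30. n8.lab = -9  [D.ok - 28]
31. n0.pre = true  [D₀.lab > -7]
32. n0.tag = 3  [D₁.lab + 12]
33. n0.off = "uq"  ["uq"]

-6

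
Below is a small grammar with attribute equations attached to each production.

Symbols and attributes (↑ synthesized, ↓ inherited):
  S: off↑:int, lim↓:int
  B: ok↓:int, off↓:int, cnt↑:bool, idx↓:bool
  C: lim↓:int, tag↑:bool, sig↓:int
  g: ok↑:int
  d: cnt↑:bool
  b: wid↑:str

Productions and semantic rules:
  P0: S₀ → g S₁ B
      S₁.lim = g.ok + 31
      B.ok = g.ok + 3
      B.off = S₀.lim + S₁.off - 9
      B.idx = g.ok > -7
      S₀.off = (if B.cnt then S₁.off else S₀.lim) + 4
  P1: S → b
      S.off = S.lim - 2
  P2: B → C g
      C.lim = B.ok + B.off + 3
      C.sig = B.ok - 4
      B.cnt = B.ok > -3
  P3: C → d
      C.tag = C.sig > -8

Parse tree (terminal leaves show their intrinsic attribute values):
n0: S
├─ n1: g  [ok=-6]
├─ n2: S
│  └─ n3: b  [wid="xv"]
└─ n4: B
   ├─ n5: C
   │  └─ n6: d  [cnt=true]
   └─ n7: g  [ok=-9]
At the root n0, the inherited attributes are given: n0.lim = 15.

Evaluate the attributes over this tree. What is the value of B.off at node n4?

1. n0.lim = 15  [given at root]
2. n1.ok = -6  [terminal]
3. n2.lim = 25  [g.ok + 31]
4. n3.wid = "xv"  [terminal]
5. n2.off = 23  [S.lim - 2]
6. n4.ok = -3  [g.ok + 3]
7. n4.off = 29  [S₀.lim + S₁.off - 9]
8. n4.idx = true  [g.ok > -7]
9. n5.lim = 29  [B.ok + B.off + 3]
10. n5.sig = -7  [B.ok - 4]
11. n6.cnt = true  [terminal]
12. n5.tag = true  [C.sig > -8]
13. n7.ok = -9  [terminal]
14. n4.cnt = false  [B.ok > -3]
15. n0.off = 19  [(if B.cnt then S₁.off else S₀.lim) + 4]

29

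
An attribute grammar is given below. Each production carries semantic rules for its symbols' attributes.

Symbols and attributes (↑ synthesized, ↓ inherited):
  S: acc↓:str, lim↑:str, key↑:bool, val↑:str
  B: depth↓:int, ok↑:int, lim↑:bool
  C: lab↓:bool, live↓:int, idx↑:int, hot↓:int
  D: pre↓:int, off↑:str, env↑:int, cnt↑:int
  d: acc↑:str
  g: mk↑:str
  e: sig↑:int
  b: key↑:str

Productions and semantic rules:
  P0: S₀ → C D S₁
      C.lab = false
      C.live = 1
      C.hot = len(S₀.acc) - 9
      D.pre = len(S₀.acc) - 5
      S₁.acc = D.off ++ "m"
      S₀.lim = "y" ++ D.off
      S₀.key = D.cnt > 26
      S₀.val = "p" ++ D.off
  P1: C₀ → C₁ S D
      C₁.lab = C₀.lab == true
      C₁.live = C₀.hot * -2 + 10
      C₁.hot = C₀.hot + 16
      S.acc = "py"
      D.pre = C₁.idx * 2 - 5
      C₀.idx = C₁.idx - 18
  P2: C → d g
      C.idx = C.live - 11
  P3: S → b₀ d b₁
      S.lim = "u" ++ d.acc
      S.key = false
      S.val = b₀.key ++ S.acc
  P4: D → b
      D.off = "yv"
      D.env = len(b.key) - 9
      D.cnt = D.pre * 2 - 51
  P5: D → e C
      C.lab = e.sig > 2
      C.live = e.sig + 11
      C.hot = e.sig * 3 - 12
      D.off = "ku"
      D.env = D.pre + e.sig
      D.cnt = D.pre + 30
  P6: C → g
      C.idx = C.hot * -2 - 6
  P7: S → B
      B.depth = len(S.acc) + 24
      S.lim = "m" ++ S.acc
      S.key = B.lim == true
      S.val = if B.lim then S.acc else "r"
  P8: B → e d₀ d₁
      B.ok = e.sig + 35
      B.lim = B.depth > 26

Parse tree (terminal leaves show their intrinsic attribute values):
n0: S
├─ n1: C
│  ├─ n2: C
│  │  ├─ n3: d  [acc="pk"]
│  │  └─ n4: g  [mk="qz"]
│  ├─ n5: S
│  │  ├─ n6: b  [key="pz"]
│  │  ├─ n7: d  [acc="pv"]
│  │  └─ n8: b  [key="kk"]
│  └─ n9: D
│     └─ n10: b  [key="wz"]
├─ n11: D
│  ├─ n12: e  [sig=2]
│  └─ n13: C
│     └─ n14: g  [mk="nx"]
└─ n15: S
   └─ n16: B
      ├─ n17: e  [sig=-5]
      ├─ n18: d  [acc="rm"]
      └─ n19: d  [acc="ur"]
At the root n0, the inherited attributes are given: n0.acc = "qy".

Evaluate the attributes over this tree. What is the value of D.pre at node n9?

21

1. n0.acc = "qy"  [given at root]
2. n1.lab = false  [false]
3. n1.live = 1  [1]
4. n1.hot = -7  [len(S₀.acc) - 9]
5. n2.lab = false  [C₀.lab == true]
6. n2.live = 24  [C₀.hot * -2 + 10]
7. n2.hot = 9  [C₀.hot + 16]
8. n3.acc = "pk"  [terminal]
9. n4.mk = "qz"  [terminal]
10. n2.idx = 13  [C.live - 11]
11. n5.acc = "py"  ["py"]
12. n6.key = "pz"  [terminal]
13. n7.acc = "pv"  [terminal]
14. n8.key = "kk"  [terminal]
15. n5.lim = "upv"  ["u" ++ d.acc]
16. n5.key = false  [false]
17. n5.val = "pzpy"  [b₀.key ++ S.acc]
18. n9.pre = 21  [C₁.idx * 2 - 5]
19. n10.key = "wz"  [terminal]
20. n9.off = "yv"  ["yv"]
21. n9.env = -7  [len(b.key) - 9]
22. n9.cnt = -9  [D.pre * 2 - 51]
23. n1.idx = -5  [C₁.idx - 18]
24. n11.pre = -3  [len(S₀.acc) - 5]
25. n12.sig = 2  [terminal]
26. n13.lab = false  [e.sig > 2]
27. n13.live = 13  [e.sig + 11]
28. n13.hot = -6  [e.sig * 3 - 12]
29. n14.mk = "nx"  [terminal]
30. n13.idx = 6  [C.hot * -2 - 6]
31. n11.off = "ku"  ["ku"]
32. n11.env = -1  [D.pre + e.sig]
33. n11.cnt = 27  [D.pre + 30]
34. n15.acc = "kum"  [D.off ++ "m"]
35. n16.depth = 27  [len(S.acc) + 24]
36. n17.sig = -5  [terminal]
37. n18.acc = "rm"  [terminal]
38. n19.acc = "ur"  [terminal]
39. n16.ok = 30  [e.sig + 35]
40. n16.lim = true  [B.depth > 26]
41. n15.lim = "mkum"  ["m" ++ S.acc]
42. n15.key = true  [B.lim == true]
43. n15.val = "kum"  [if B.lim then S.acc else "r"]
44. n0.lim = "yku"  ["y" ++ D.off]
45. n0.key = true  [D.cnt > 26]
46. n0.val = "pku"  ["p" ++ D.off]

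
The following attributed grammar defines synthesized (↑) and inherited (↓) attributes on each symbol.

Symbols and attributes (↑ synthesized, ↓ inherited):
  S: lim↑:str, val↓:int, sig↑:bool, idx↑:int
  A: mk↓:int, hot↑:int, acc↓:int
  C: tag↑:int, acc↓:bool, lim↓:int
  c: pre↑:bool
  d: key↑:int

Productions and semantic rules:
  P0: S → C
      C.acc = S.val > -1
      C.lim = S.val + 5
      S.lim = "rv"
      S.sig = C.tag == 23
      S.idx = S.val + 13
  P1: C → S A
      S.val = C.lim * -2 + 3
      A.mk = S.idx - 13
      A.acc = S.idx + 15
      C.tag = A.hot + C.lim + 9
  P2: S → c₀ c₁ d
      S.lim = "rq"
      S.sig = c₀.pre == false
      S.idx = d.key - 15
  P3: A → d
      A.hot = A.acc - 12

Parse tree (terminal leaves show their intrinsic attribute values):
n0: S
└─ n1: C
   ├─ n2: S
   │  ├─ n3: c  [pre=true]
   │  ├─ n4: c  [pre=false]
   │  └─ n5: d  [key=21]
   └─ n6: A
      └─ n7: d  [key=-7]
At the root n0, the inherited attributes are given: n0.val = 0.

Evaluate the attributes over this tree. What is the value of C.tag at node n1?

1. n0.val = 0  [given at root]
2. n1.acc = true  [S.val > -1]
3. n1.lim = 5  [S.val + 5]
4. n2.val = -7  [C.lim * -2 + 3]
5. n3.pre = true  [terminal]
6. n4.pre = false  [terminal]
7. n5.key = 21  [terminal]
8. n2.lim = "rq"  ["rq"]
9. n2.sig = false  [c₀.pre == false]
10. n2.idx = 6  [d.key - 15]
11. n6.mk = -7  [S.idx - 13]
12. n6.acc = 21  [S.idx + 15]
13. n7.key = -7  [terminal]
14. n6.hot = 9  [A.acc - 12]
15. n1.tag = 23  [A.hot + C.lim + 9]
16. n0.lim = "rv"  ["rv"]
17. n0.sig = true  [C.tag == 23]
18. n0.idx = 13  [S.val + 13]

23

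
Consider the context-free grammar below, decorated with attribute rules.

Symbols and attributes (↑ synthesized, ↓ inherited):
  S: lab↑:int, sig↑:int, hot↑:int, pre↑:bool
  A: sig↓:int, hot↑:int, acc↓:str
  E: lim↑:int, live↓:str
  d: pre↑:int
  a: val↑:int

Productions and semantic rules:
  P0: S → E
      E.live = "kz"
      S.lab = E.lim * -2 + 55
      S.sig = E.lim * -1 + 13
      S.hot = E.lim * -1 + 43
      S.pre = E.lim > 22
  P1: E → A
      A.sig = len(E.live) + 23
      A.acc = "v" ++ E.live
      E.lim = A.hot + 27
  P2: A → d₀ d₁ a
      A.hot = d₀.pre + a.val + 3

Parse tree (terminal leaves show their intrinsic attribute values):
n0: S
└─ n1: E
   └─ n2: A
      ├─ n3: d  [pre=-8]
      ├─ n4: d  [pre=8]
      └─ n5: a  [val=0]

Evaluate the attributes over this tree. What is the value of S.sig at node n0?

-9

1. n1.live = "kz"  ["kz"]
2. n2.sig = 25  [len(E.live) + 23]
3. n2.acc = "vkz"  ["v" ++ E.live]
4. n3.pre = -8  [terminal]
5. n4.pre = 8  [terminal]
6. n5.val = 0  [terminal]
7. n2.hot = -5  [d₀.pre + a.val + 3]
8. n1.lim = 22  [A.hot + 27]
9. n0.lab = 11  [E.lim * -2 + 55]
10. n0.sig = -9  [E.lim * -1 + 13]
11. n0.hot = 21  [E.lim * -1 + 43]
12. n0.pre = false  [E.lim > 22]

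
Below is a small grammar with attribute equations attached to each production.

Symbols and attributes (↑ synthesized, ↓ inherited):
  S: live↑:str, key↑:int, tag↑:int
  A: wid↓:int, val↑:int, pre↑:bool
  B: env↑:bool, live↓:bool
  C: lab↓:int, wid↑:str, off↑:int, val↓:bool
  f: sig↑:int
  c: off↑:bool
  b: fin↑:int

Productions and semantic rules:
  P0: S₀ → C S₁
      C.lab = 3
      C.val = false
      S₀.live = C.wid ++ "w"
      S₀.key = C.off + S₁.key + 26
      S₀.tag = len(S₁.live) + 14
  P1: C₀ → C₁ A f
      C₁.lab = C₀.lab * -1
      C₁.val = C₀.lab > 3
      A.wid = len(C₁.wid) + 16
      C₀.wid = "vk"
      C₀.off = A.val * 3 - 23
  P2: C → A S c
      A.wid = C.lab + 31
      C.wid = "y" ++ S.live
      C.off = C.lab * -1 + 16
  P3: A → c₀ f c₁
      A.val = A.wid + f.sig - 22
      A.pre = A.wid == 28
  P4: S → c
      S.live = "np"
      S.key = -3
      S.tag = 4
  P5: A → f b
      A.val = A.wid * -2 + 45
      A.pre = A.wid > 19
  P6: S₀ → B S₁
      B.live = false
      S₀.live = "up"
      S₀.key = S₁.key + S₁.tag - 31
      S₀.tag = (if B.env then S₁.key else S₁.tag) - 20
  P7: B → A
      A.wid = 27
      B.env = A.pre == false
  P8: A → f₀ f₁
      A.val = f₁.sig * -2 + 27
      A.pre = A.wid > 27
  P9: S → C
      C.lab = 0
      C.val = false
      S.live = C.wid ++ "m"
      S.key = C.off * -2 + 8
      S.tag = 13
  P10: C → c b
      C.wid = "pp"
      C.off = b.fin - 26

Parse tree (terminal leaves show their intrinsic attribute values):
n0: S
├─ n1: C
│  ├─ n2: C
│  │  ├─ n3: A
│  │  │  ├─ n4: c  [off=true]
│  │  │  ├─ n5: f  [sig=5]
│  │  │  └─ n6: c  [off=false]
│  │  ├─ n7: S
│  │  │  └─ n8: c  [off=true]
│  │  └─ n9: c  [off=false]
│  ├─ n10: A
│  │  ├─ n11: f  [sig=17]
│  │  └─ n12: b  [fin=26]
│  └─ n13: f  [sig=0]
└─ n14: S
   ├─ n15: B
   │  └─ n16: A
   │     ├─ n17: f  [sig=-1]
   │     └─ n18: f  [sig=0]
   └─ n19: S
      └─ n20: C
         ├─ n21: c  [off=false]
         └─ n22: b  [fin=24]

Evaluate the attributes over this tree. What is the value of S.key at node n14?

1. n1.lab = 3  [3]
2. n1.val = false  [false]
3. n2.lab = -3  [C₀.lab * -1]
4. n2.val = false  [C₀.lab > 3]
5. n3.wid = 28  [C.lab + 31]
6. n4.off = true  [terminal]
7. n5.sig = 5  [terminal]
8. n6.off = false  [terminal]
9. n3.val = 11  [A.wid + f.sig - 22]
10. n3.pre = true  [A.wid == 28]
11. n8.off = true  [terminal]
12. n7.live = "np"  ["np"]
13. n7.key = -3  [-3]
14. n7.tag = 4  [4]
15. n9.off = false  [terminal]
16. n2.wid = "ynp"  ["y" ++ S.live]
17. n2.off = 19  [C.lab * -1 + 16]
18. n10.wid = 19  [len(C₁.wid) + 16]
19. n11.sig = 17  [terminal]
20. n12.fin = 26  [terminal]
21. n10.val = 7  [A.wid * -2 + 45]
22. n10.pre = false  [A.wid > 19]
23. n13.sig = 0  [terminal]
24. n1.wid = "vk"  ["vk"]
25. n1.off = -2  [A.val * 3 - 23]
26. n15.live = false  [false]
27. n16.wid = 27  [27]
28. n17.sig = -1  [terminal]
29. n18.sig = 0  [terminal]
30. n16.val = 27  [f₁.sig * -2 + 27]
31. n16.pre = false  [A.wid > 27]
32. n15.env = true  [A.pre == false]
33. n20.lab = 0  [0]
34. n20.val = false  [false]
35. n21.off = false  [terminal]
36. n22.fin = 24  [terminal]
37. n20.wid = "pp"  ["pp"]
38. n20.off = -2  [b.fin - 26]
39. n19.live = "ppm"  [C.wid ++ "m"]
40. n19.key = 12  [C.off * -2 + 8]
41. n19.tag = 13  [13]
42. n14.live = "up"  ["up"]
43. n14.key = -6  [S₁.key + S₁.tag - 31]
44. n14.tag = -8  [(if B.env then S₁.key else S₁.tag) - 20]
45. n0.live = "vkw"  [C.wid ++ "w"]
46. n0.key = 18  [C.off + S₁.key + 26]
47. n0.tag = 16  [len(S₁.live) + 14]

-6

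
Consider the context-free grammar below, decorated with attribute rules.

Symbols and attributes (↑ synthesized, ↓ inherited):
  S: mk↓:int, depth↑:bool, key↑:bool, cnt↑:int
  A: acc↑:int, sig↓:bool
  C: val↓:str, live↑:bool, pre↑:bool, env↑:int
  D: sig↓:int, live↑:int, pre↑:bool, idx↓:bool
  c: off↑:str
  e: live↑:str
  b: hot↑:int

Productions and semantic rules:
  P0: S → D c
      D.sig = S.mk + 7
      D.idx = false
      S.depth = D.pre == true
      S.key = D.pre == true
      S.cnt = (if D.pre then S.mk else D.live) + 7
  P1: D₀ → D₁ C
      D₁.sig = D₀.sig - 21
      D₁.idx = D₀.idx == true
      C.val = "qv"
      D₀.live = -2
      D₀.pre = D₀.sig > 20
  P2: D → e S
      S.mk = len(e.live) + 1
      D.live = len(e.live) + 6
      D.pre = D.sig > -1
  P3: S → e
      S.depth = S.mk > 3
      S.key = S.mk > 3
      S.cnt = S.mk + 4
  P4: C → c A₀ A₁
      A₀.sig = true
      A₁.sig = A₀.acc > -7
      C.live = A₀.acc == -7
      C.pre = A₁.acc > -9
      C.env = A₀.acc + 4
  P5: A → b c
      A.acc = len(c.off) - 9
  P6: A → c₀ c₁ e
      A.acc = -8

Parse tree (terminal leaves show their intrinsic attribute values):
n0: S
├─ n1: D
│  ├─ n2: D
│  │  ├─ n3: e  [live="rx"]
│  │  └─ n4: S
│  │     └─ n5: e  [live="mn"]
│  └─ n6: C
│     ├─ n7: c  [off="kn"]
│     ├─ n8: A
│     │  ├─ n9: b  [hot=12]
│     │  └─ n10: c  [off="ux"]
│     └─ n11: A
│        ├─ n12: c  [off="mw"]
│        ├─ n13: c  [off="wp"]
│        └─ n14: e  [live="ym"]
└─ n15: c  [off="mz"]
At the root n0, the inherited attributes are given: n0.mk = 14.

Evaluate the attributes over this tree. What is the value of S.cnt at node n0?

1. n0.mk = 14  [given at root]
2. n1.sig = 21  [S.mk + 7]
3. n1.idx = false  [false]
4. n2.sig = 0  [D₀.sig - 21]
5. n2.idx = false  [D₀.idx == true]
6. n3.live = "rx"  [terminal]
7. n4.mk = 3  [len(e.live) + 1]
8. n5.live = "mn"  [terminal]
9. n4.depth = false  [S.mk > 3]
10. n4.key = false  [S.mk > 3]
11. n4.cnt = 7  [S.mk + 4]
12. n2.live = 8  [len(e.live) + 6]
13. n2.pre = true  [D.sig > -1]
14. n6.val = "qv"  ["qv"]
15. n7.off = "kn"  [terminal]
16. n8.sig = true  [true]
17. n9.hot = 12  [terminal]
18. n10.off = "ux"  [terminal]
19. n8.acc = -7  [len(c.off) - 9]
20. n11.sig = false  [A₀.acc > -7]
21. n12.off = "mw"  [terminal]
22. n13.off = "wp"  [terminal]
23. n14.live = "ym"  [terminal]
24. n11.acc = -8  [-8]
25. n6.live = true  [A₀.acc == -7]
26. n6.pre = true  [A₁.acc > -9]
27. n6.env = -3  [A₀.acc + 4]
28. n1.live = -2  [-2]
29. n1.pre = true  [D₀.sig > 20]
30. n15.off = "mz"  [terminal]
31. n0.depth = true  [D.pre == true]
32. n0.key = true  [D.pre == true]
33. n0.cnt = 21  [(if D.pre then S.mk else D.live) + 7]

21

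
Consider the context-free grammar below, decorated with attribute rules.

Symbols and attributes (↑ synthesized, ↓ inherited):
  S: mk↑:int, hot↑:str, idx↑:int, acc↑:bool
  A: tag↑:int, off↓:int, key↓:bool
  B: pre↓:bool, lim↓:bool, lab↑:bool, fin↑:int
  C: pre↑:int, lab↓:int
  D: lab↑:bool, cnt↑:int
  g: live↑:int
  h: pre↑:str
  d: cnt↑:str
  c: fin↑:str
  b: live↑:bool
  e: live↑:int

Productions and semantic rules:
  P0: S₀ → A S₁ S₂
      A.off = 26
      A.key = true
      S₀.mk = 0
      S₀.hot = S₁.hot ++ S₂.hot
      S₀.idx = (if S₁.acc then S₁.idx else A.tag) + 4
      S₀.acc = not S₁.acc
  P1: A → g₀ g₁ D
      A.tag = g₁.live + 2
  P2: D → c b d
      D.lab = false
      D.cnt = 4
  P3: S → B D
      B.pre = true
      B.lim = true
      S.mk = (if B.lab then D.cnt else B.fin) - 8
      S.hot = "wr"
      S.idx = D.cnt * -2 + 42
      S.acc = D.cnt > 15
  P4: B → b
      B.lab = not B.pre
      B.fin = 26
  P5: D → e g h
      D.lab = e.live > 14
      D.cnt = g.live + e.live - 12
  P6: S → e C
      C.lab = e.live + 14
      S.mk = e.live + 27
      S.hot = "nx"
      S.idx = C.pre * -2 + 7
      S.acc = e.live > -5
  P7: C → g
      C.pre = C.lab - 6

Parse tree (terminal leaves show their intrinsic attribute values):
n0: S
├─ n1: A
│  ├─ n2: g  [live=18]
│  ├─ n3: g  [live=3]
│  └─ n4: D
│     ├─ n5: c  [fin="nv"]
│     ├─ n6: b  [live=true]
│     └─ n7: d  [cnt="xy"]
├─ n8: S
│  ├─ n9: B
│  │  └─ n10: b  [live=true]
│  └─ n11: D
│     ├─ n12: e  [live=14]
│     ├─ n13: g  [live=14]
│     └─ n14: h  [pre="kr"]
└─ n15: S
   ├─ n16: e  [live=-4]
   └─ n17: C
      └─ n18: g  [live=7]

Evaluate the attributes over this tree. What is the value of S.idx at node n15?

1. n1.off = 26  [26]
2. n1.key = true  [true]
3. n2.live = 18  [terminal]
4. n3.live = 3  [terminal]
5. n5.fin = "nv"  [terminal]
6. n6.live = true  [terminal]
7. n7.cnt = "xy"  [terminal]
8. n4.lab = false  [false]
9. n4.cnt = 4  [4]
10. n1.tag = 5  [g₁.live + 2]
11. n9.pre = true  [true]
12. n9.lim = true  [true]
13. n10.live = true  [terminal]
14. n9.lab = false  [not B.pre]
15. n9.fin = 26  [26]
16. n12.live = 14  [terminal]
17. n13.live = 14  [terminal]
18. n14.pre = "kr"  [terminal]
19. n11.lab = false  [e.live > 14]
20. n11.cnt = 16  [g.live + e.live - 12]
21. n8.mk = 18  [(if B.lab then D.cnt else B.fin) - 8]
22. n8.hot = "wr"  ["wr"]
23. n8.idx = 10  [D.cnt * -2 + 42]
24. n8.acc = true  [D.cnt > 15]
25. n16.live = -4  [terminal]
26. n17.lab = 10  [e.live + 14]
27. n18.live = 7  [terminal]
28. n17.pre = 4  [C.lab - 6]
29. n15.mk = 23  [e.live + 27]
30. n15.hot = "nx"  ["nx"]
31. n15.idx = -1  [C.pre * -2 + 7]
32. n15.acc = true  [e.live > -5]
33. n0.mk = 0  [0]
34. n0.hot = "wrnx"  [S₁.hot ++ S₂.hot]
35. n0.idx = 14  [(if S₁.acc then S₁.idx else A.tag) + 4]
36. n0.acc = false  [not S₁.acc]

-1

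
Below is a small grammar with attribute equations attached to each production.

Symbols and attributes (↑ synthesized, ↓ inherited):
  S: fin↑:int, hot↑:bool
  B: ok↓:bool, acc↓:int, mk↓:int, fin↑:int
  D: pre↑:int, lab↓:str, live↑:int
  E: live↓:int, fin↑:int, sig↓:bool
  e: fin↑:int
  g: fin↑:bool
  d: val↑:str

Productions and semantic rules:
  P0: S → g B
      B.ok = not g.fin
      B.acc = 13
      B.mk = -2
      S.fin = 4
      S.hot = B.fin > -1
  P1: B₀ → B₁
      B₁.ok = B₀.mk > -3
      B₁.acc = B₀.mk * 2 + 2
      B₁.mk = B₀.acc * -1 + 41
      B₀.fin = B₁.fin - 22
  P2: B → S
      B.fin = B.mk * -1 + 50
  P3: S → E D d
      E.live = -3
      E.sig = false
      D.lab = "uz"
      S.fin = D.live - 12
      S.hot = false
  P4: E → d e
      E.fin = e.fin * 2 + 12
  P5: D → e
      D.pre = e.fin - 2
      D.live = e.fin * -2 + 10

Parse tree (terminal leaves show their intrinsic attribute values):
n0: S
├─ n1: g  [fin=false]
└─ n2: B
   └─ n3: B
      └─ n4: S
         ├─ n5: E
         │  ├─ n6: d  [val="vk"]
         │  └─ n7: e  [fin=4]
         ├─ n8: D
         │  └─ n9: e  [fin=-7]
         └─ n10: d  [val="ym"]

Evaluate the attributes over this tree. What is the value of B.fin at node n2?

0

1. n1.fin = false  [terminal]
2. n2.ok = true  [not g.fin]
3. n2.acc = 13  [13]
4. n2.mk = -2  [-2]
5. n3.ok = true  [B₀.mk > -3]
6. n3.acc = -2  [B₀.mk * 2 + 2]
7. n3.mk = 28  [B₀.acc * -1 + 41]
8. n5.live = -3  [-3]
9. n5.sig = false  [false]
10. n6.val = "vk"  [terminal]
11. n7.fin = 4  [terminal]
12. n5.fin = 20  [e.fin * 2 + 12]
13. n8.lab = "uz"  ["uz"]
14. n9.fin = -7  [terminal]
15. n8.pre = -9  [e.fin - 2]
16. n8.live = 24  [e.fin * -2 + 10]
17. n10.val = "ym"  [terminal]
18. n4.fin = 12  [D.live - 12]
19. n4.hot = false  [false]
20. n3.fin = 22  [B.mk * -1 + 50]
21. n2.fin = 0  [B₁.fin - 22]
22. n0.fin = 4  [4]
23. n0.hot = true  [B.fin > -1]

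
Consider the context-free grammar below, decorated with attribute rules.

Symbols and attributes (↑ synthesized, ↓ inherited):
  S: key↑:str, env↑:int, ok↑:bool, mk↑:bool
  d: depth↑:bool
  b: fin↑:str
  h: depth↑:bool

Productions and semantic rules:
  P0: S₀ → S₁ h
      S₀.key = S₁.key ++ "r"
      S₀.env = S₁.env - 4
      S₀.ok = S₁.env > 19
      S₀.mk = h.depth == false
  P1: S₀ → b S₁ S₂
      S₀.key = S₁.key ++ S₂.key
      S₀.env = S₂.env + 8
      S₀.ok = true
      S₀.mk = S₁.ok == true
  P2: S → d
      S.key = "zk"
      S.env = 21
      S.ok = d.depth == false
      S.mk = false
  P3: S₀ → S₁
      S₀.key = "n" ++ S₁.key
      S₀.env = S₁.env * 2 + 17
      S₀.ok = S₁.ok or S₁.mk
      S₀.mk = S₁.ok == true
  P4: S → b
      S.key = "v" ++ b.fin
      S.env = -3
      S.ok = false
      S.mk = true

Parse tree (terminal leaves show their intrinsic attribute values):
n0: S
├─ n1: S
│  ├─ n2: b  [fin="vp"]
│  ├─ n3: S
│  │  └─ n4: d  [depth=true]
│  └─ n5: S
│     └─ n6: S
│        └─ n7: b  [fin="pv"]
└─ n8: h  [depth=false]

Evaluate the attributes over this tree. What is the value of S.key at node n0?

"zknvpvr"

1. n2.fin = "vp"  [terminal]
2. n4.depth = true  [terminal]
3. n3.key = "zk"  ["zk"]
4. n3.env = 21  [21]
5. n3.ok = false  [d.depth == false]
6. n3.mk = false  [false]
7. n7.fin = "pv"  [terminal]
8. n6.key = "vpv"  ["v" ++ b.fin]
9. n6.env = -3  [-3]
10. n6.ok = false  [false]
11. n6.mk = true  [true]
12. n5.key = "nvpv"  ["n" ++ S₁.key]
13. n5.env = 11  [S₁.env * 2 + 17]
14. n5.ok = true  [S₁.ok or S₁.mk]
15. n5.mk = false  [S₁.ok == true]
16. n1.key = "zknvpv"  [S₁.key ++ S₂.key]
17. n1.env = 19  [S₂.env + 8]
18. n1.ok = true  [true]
19. n1.mk = false  [S₁.ok == true]
20. n8.depth = false  [terminal]
21. n0.key = "zknvpvr"  [S₁.key ++ "r"]
22. n0.env = 15  [S₁.env - 4]
23. n0.ok = false  [S₁.env > 19]
24. n0.mk = true  [h.depth == false]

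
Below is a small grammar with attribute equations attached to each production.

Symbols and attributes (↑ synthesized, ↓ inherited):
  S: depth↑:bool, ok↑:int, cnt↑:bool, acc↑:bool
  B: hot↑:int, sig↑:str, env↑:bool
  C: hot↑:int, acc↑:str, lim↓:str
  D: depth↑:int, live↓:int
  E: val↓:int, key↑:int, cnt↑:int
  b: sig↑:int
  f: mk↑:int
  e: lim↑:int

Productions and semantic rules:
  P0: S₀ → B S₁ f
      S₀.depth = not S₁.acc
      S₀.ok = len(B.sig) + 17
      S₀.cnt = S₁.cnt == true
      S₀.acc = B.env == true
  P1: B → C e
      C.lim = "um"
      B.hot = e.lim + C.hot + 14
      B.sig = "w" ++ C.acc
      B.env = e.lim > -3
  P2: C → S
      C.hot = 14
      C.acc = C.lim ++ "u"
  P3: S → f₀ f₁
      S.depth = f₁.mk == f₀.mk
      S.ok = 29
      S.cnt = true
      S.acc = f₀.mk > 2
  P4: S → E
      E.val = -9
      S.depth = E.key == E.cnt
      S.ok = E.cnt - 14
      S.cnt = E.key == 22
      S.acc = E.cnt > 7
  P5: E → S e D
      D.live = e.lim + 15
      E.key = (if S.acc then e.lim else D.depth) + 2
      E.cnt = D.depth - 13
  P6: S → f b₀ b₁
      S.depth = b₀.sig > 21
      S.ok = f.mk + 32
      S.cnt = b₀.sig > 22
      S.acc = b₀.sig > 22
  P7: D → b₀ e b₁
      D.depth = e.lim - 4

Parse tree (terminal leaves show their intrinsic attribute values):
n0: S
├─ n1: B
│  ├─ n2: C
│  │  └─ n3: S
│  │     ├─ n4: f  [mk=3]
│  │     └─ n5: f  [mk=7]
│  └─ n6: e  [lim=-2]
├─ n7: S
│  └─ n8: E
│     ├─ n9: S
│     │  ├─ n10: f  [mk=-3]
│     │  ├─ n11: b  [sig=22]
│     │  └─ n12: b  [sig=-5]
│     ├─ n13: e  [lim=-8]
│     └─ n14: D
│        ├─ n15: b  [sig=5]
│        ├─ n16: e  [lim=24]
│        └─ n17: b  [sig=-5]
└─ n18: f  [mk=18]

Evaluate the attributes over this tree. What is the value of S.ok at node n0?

21

1. n2.lim = "um"  ["um"]
2. n4.mk = 3  [terminal]
3. n5.mk = 7  [terminal]
4. n3.depth = false  [f₁.mk == f₀.mk]
5. n3.ok = 29  [29]
6. n3.cnt = true  [true]
7. n3.acc = true  [f₀.mk > 2]
8. n2.hot = 14  [14]
9. n2.acc = "umu"  [C.lim ++ "u"]
10. n6.lim = -2  [terminal]
11. n1.hot = 26  [e.lim + C.hot + 14]
12. n1.sig = "wumu"  ["w" ++ C.acc]
13. n1.env = true  [e.lim > -3]
14. n8.val = -9  [-9]
15. n10.mk = -3  [terminal]
16. n11.sig = 22  [terminal]
17. n12.sig = -5  [terminal]
18. n9.depth = true  [b₀.sig > 21]
19. n9.ok = 29  [f.mk + 32]
20. n9.cnt = false  [b₀.sig > 22]
21. n9.acc = false  [b₀.sig > 22]
22. n13.lim = -8  [terminal]
23. n14.live = 7  [e.lim + 15]
24. n15.sig = 5  [terminal]
25. n16.lim = 24  [terminal]
26. n17.sig = -5  [terminal]
27. n14.depth = 20  [e.lim - 4]
28. n8.key = 22  [(if S.acc then e.lim else D.depth) + 2]
29. n8.cnt = 7  [D.depth - 13]
30. n7.depth = false  [E.key == E.cnt]
31. n7.ok = -7  [E.cnt - 14]
32. n7.cnt = true  [E.key == 22]
33. n7.acc = false  [E.cnt > 7]
34. n18.mk = 18  [terminal]
35. n0.depth = true  [not S₁.acc]
36. n0.ok = 21  [len(B.sig) + 17]
37. n0.cnt = true  [S₁.cnt == true]
38. n0.acc = true  [B.env == true]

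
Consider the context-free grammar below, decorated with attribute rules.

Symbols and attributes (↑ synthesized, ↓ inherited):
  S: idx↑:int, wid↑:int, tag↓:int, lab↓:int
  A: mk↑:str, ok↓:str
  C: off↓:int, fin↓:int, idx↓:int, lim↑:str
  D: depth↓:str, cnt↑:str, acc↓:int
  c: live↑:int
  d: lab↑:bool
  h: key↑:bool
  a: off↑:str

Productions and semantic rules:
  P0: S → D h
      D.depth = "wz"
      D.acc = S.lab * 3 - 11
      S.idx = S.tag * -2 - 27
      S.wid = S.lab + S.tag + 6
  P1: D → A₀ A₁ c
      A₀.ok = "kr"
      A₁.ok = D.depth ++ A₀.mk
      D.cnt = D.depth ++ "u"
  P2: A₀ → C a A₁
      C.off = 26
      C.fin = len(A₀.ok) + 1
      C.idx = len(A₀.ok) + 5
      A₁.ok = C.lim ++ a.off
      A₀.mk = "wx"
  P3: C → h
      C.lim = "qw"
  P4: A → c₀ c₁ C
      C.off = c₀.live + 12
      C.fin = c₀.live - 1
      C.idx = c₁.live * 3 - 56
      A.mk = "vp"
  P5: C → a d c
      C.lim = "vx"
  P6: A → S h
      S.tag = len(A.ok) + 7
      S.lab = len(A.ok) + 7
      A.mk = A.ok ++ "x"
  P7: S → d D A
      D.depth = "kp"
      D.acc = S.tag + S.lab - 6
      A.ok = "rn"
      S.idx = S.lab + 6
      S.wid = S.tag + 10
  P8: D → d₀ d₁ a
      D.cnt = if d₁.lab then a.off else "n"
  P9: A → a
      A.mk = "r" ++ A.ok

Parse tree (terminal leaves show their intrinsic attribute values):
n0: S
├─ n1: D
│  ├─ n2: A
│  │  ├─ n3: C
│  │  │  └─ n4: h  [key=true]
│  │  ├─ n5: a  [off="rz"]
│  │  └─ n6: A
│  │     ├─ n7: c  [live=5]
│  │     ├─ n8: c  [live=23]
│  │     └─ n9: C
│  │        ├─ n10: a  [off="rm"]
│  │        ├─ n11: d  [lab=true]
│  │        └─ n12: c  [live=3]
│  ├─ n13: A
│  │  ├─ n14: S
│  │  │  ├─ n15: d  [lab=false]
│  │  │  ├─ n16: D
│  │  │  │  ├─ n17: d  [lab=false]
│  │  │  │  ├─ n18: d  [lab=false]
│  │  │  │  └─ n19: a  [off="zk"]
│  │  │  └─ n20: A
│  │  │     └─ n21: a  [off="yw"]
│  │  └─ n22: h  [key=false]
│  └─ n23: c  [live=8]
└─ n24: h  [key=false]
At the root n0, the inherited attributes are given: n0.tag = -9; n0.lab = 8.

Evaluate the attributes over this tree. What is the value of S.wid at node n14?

1. n0.tag = -9  [given at root]
2. n0.lab = 8  [given at root]
3. n1.depth = "wz"  ["wz"]
4. n1.acc = 13  [S.lab * 3 - 11]
5. n2.ok = "kr"  ["kr"]
6. n3.off = 26  [26]
7. n3.fin = 3  [len(A₀.ok) + 1]
8. n3.idx = 7  [len(A₀.ok) + 5]
9. n4.key = true  [terminal]
10. n3.lim = "qw"  ["qw"]
11. n5.off = "rz"  [terminal]
12. n6.ok = "qwrz"  [C.lim ++ a.off]
13. n7.live = 5  [terminal]
14. n8.live = 23  [terminal]
15. n9.off = 17  [c₀.live + 12]
16. n9.fin = 4  [c₀.live - 1]
17. n9.idx = 13  [c₁.live * 3 - 56]
18. n10.off = "rm"  [terminal]
19. n11.lab = true  [terminal]
20. n12.live = 3  [terminal]
21. n9.lim = "vx"  ["vx"]
22. n6.mk = "vp"  ["vp"]
23. n2.mk = "wx"  ["wx"]
24. n13.ok = "wzwx"  [D.depth ++ A₀.mk]
25. n14.tag = 11  [len(A.ok) + 7]
26. n14.lab = 11  [len(A.ok) + 7]
27. n15.lab = false  [terminal]
28. n16.depth = "kp"  ["kp"]
29. n16.acc = 16  [S.tag + S.lab - 6]
30. n17.lab = false  [terminal]
31. n18.lab = false  [terminal]
32. n19.off = "zk"  [terminal]
33. n16.cnt = "n"  [if d₁.lab then a.off else "n"]
34. n20.ok = "rn"  ["rn"]
35. n21.off = "yw"  [terminal]
36. n20.mk = "rrn"  ["r" ++ A.ok]
37. n14.idx = 17  [S.lab + 6]
38. n14.wid = 21  [S.tag + 10]
39. n22.key = false  [terminal]
40. n13.mk = "wzwxx"  [A.ok ++ "x"]
41. n23.live = 8  [terminal]
42. n1.cnt = "wzu"  [D.depth ++ "u"]
43. n24.key = false  [terminal]
44. n0.idx = -9  [S.tag * -2 - 27]
45. n0.wid = 5  [S.lab + S.tag + 6]

21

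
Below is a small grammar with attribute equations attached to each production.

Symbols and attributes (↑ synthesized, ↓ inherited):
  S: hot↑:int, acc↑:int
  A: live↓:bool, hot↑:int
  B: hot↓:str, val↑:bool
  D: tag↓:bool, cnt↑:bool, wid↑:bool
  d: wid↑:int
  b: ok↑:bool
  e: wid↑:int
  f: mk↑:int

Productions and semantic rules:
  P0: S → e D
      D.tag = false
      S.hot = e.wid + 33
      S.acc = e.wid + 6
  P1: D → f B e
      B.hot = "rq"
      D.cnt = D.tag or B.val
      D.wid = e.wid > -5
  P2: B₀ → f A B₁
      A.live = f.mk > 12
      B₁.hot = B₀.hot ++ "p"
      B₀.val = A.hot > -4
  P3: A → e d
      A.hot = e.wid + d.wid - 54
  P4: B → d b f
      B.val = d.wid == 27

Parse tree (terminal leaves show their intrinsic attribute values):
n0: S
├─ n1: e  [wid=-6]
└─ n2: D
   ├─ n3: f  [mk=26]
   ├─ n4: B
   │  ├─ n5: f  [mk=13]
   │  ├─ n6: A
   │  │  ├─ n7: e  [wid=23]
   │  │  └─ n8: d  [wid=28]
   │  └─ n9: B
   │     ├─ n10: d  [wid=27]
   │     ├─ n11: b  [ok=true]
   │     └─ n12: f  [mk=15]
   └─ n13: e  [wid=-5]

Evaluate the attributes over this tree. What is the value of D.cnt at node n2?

1. n1.wid = -6  [terminal]
2. n2.tag = false  [false]
3. n3.mk = 26  [terminal]
4. n4.hot = "rq"  ["rq"]
5. n5.mk = 13  [terminal]
6. n6.live = true  [f.mk > 12]
7. n7.wid = 23  [terminal]
8. n8.wid = 28  [terminal]
9. n6.hot = -3  [e.wid + d.wid - 54]
10. n9.hot = "rqp"  [B₀.hot ++ "p"]
11. n10.wid = 27  [terminal]
12. n11.ok = true  [terminal]
13. n12.mk = 15  [terminal]
14. n9.val = true  [d.wid == 27]
15. n4.val = true  [A.hot > -4]
16. n13.wid = -5  [terminal]
17. n2.cnt = true  [D.tag or B.val]
18. n2.wid = false  [e.wid > -5]
19. n0.hot = 27  [e.wid + 33]
20. n0.acc = 0  [e.wid + 6]

true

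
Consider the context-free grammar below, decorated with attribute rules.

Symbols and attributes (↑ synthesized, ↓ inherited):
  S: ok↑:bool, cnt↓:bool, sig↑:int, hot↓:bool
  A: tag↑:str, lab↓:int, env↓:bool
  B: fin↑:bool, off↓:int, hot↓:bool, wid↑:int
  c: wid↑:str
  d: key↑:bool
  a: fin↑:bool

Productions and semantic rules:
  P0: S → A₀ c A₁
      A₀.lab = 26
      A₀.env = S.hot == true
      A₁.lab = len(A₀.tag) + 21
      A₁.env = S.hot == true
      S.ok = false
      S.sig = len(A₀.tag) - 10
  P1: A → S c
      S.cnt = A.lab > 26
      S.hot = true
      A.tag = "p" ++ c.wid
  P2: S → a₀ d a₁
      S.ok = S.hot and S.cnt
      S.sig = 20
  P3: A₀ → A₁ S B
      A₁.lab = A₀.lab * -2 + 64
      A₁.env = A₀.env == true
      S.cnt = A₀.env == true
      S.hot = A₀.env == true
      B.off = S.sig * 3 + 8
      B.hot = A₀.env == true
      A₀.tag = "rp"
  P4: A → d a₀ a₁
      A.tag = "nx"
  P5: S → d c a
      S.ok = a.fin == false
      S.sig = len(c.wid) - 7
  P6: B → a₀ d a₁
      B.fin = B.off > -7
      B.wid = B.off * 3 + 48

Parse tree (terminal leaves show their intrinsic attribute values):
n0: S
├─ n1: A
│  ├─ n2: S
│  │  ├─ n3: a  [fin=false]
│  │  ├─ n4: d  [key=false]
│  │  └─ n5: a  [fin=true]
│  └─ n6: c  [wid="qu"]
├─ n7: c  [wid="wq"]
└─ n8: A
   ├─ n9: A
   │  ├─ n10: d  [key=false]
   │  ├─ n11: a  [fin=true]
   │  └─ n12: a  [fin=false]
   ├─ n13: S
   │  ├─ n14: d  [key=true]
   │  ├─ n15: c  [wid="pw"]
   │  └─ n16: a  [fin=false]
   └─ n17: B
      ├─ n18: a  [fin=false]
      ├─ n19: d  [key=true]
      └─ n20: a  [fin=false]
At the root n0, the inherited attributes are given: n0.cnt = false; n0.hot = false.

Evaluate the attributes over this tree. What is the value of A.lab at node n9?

16

1. n0.cnt = false  [given at root]
2. n0.hot = false  [given at root]
3. n1.lab = 26  [26]
4. n1.env = false  [S.hot == true]
5. n2.cnt = false  [A.lab > 26]
6. n2.hot = true  [true]
7. n3.fin = false  [terminal]
8. n4.key = false  [terminal]
9. n5.fin = true  [terminal]
10. n2.ok = false  [S.hot and S.cnt]
11. n2.sig = 20  [20]
12. n6.wid = "qu"  [terminal]
13. n1.tag = "pqu"  ["p" ++ c.wid]
14. n7.wid = "wq"  [terminal]
15. n8.lab = 24  [len(A₀.tag) + 21]
16. n8.env = false  [S.hot == true]
17. n9.lab = 16  [A₀.lab * -2 + 64]
18. n9.env = false  [A₀.env == true]
19. n10.key = false  [terminal]
20. n11.fin = true  [terminal]
21. n12.fin = false  [terminal]
22. n9.tag = "nx"  ["nx"]
23. n13.cnt = false  [A₀.env == true]
24. n13.hot = false  [A₀.env == true]
25. n14.key = true  [terminal]
26. n15.wid = "pw"  [terminal]
27. n16.fin = false  [terminal]
28. n13.ok = true  [a.fin == false]
29. n13.sig = -5  [len(c.wid) - 7]
30. n17.off = -7  [S.sig * 3 + 8]
31. n17.hot = false  [A₀.env == true]
32. n18.fin = false  [terminal]
33. n19.key = true  [terminal]
34. n20.fin = false  [terminal]
35. n17.fin = false  [B.off > -7]
36. n17.wid = 27  [B.off * 3 + 48]
37. n8.tag = "rp"  ["rp"]
38. n0.ok = false  [false]
39. n0.sig = -7  [len(A₀.tag) - 10]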